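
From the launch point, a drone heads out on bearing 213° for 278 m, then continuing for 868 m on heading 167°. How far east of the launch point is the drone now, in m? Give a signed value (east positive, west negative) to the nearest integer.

Leg 1 (213°, 278 m): east 278 sin 213° = -151.41, north 278 cos 213° = -233.15
Leg 2 (167°, 868 m): east 868 sin 167° = 195.26, north 868 cos 167° = -845.75
Net east component: 43.85 m.

44 m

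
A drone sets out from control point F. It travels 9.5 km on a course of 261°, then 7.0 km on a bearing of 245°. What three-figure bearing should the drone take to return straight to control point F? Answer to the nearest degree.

074°

Leg 1 (261°, 9.5 km): east 9.5 sin 261° = -9.38, north 9.5 cos 261° = -1.49
Leg 2 (245°, 7.0 km): east 7.0 sin 245° = -6.34, north 7.0 cos 245° = -2.96
Net displacement: -15.73 east, -4.44 north. Direction back to start is (15.73, 4.44): bearing = atan2(15.73, 4.44) mod 360° = 74.22° ≈ 074°.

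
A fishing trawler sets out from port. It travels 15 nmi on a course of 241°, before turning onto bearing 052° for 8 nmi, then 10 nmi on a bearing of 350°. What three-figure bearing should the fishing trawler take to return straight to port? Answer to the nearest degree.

131°

Leg 1 (241°, 15 nmi): east 15 sin 241° = -13.12, north 15 cos 241° = -7.27
Leg 2 (052°, 8 nmi): east 8 sin 52° = 6.30, north 8 cos 52° = 4.93
Leg 3 (350°, 10 nmi): east 10 sin 350° = -1.74, north 10 cos 350° = 9.85
Net displacement: -8.55 east, 7.50 north. Direction back to start is (8.55, -7.50): bearing = atan2(8.55, -7.50) mod 360° = 131.26° ≈ 131°.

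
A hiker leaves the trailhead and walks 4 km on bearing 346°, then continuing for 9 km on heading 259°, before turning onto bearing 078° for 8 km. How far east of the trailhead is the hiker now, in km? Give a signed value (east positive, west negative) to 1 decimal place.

Leg 1 (346°, 4 km): east 4 sin 346° = -0.97, north 4 cos 346° = 3.88
Leg 2 (259°, 9 km): east 9 sin 259° = -8.83, north 9 cos 259° = -1.72
Leg 3 (078°, 8 km): east 8 sin 78° = 7.83, north 8 cos 78° = 1.66
Net east component: -1.98 km.

-2.0 km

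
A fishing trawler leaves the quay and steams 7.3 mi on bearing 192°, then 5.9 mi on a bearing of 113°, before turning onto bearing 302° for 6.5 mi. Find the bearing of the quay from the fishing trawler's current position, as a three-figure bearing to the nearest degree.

015°

Leg 1 (192°, 7.3 mi): east 7.3 sin 192° = -1.52, north 7.3 cos 192° = -7.14
Leg 2 (113°, 5.9 mi): east 5.9 sin 113° = 5.43, north 5.9 cos 113° = -2.31
Leg 3 (302°, 6.5 mi): east 6.5 sin 302° = -5.51, north 6.5 cos 302° = 3.44
Net displacement: -1.60 east, -6.00 north. Direction back to start is (1.60, 6.00): bearing = atan2(1.60, 6.00) mod 360° = 14.92° ≈ 015°.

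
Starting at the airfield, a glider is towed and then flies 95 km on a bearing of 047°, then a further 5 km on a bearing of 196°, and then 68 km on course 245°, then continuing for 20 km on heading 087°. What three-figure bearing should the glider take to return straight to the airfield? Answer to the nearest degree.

Leg 1 (047°, 95 km): east 95 sin 47° = 69.48, north 95 cos 47° = 64.79
Leg 2 (196°, 5 km): east 5 sin 196° = -1.38, north 5 cos 196° = -4.81
Leg 3 (245°, 68 km): east 68 sin 245° = -61.63, north 68 cos 245° = -28.74
Leg 4 (087°, 20 km): east 20 sin 87° = 19.97, north 20 cos 87° = 1.05
Net displacement: 26.44 east, 32.29 north. Direction back to start is (-26.44, -32.29): bearing = atan2(-26.44, -32.29) mod 360° = 219.31° ≈ 219°.

219°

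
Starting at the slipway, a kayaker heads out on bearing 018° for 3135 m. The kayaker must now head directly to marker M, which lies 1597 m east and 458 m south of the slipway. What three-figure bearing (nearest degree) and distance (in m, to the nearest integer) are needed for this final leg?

170°, 3496 m

Leg 1 (018°, 3135 m): east 3135 sin 18° = 968.77, north 3135 cos 18° = 2981.56
Current position: (968.77, 2981.56). Target: (1597, -458). Remaining: Δeast = 628.23, Δnorth = -3439.56.
Bearing = atan2(628.23, -3439.56) mod 360° = 169.65°; distance = √((628.23)² + (-3439.56)²) = 3496.464 m.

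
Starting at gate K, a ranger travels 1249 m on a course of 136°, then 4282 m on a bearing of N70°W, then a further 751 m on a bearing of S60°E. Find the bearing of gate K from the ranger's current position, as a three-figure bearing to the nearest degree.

Leg 1 (136°, 1249 m): east 1249 sin 136° = 867.63, north 1249 cos 136° = -898.46
Leg 2 (N70°W, 4282 m): east 4282 sin 290° = -4023.76, north 4282 cos 290° = 1464.53
Leg 3 (S60°E, 751 m): east 751 sin 120° = 650.39, north 751 cos 120° = -375.50
Net displacement: -2505.75 east, 190.57 north. Direction back to start is (2505.75, -190.57): bearing = atan2(2505.75, -190.57) mod 360° = 94.35° ≈ 094°.

094°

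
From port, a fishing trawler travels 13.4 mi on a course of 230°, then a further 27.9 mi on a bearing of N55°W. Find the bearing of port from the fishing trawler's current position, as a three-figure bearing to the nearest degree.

103°

Leg 1 (230°, 13.4 mi): east 13.4 sin 230° = -10.26, north 13.4 cos 230° = -8.61
Leg 2 (N55°W, 27.9 mi): east 27.9 sin 305° = -22.85, north 27.9 cos 305° = 16.00
Net displacement: -33.12 east, 7.39 north. Direction back to start is (33.12, -7.39): bearing = atan2(33.12, -7.39) mod 360° = 102.58° ≈ 103°.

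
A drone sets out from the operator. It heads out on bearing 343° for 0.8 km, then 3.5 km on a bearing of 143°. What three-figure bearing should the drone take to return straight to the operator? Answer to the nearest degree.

317°

Leg 1 (343°, 0.8 km): east 0.8 sin 343° = -0.23, north 0.8 cos 343° = 0.77
Leg 2 (143°, 3.5 km): east 3.5 sin 143° = 2.11, north 3.5 cos 143° = -2.80
Net displacement: 1.87 east, -2.03 north. Direction back to start is (-1.87, 2.03): bearing = atan2(-1.87, 2.03) mod 360° = 317.31° ≈ 317°.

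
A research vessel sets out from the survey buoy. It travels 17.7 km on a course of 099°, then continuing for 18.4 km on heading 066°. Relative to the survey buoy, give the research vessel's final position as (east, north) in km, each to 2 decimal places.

Leg 1 (099°, 17.7 km): east 17.7 sin 99° = 17.48, north 17.7 cos 99° = -2.77
Leg 2 (066°, 18.4 km): east 18.4 sin 66° = 16.81, north 18.4 cos 66° = 7.48
Summing: 34.29 km east, 4.72 km north → (34.29, 4.72).

(34.29, 4.72)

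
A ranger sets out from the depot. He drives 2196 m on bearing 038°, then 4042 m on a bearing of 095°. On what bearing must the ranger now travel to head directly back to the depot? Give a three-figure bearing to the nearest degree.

Leg 1 (038°, 2196 m): east 2196 sin 38° = 1351.99, north 2196 cos 38° = 1730.47
Leg 2 (095°, 4042 m): east 4042 sin 95° = 4026.62, north 4042 cos 95° = -352.28
Net displacement: 5378.61 east, 1378.19 north. Direction back to start is (-5378.61, -1378.19): bearing = atan2(-5378.61, -1378.19) mod 360° = 255.63° ≈ 256°.

256°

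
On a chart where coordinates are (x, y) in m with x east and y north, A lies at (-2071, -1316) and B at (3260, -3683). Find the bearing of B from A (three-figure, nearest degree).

Δeast = 3260 − -2071 = 5331.00; Δnorth = -3683 − -1316 = -2367.00.
Bearing = atan2(Δeast, Δnorth) mod 360° = 113.94° ≈ 114°.

114°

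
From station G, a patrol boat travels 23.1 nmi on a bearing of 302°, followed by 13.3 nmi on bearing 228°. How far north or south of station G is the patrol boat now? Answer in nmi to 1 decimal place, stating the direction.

Leg 1 (302°, 23.1 nmi): east 23.1 sin 302° = -19.59, north 23.1 cos 302° = 12.24
Leg 2 (228°, 13.3 nmi): east 13.3 sin 228° = -9.88, north 13.3 cos 228° = -8.90
Net north component: 3.34 nmi.

3.3 nmi north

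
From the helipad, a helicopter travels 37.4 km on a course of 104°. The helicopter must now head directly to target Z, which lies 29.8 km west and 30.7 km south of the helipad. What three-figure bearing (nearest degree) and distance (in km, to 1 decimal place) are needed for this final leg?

Leg 1 (104°, 37.4 km): east 37.4 sin 104° = 36.29, north 37.4 cos 104° = -9.05
Current position: (36.29, -9.05). Target: (-29.8, -30.7). Remaining: Δeast = -66.09, Δnorth = -21.65.
Bearing = atan2(-66.09, -21.65) mod 360° = 251.86°; distance = √((-66.09)² + (-21.65)²) = 69.546 km.

252°, 69.5 km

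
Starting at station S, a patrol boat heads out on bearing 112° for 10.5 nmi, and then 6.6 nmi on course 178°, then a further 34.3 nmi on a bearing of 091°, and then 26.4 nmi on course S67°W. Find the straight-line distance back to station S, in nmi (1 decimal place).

29.3 nmi

Leg 1 (112°, 10.5 nmi): east 10.5 sin 112° = 9.74, north 10.5 cos 112° = -3.93
Leg 2 (178°, 6.6 nmi): east 6.6 sin 178° = 0.23, north 6.6 cos 178° = -6.60
Leg 3 (091°, 34.3 nmi): east 34.3 sin 91° = 34.29, north 34.3 cos 91° = -0.60
Leg 4 (S67°W, 26.4 nmi): east 26.4 sin 247° = -24.30, north 26.4 cos 247° = -10.32
Net: 19.96 east, -21.44 north. Distance = √((19.96)² + (-21.44)²) = 29.295 nmi.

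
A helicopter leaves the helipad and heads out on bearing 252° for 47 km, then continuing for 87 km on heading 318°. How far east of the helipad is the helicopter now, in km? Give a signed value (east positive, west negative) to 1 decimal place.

Leg 1 (252°, 47 km): east 47 sin 252° = -44.70, north 47 cos 252° = -14.52
Leg 2 (318°, 87 km): east 87 sin 318° = -58.21, north 87 cos 318° = 64.65
Net east component: -102.91 km.

-102.9 km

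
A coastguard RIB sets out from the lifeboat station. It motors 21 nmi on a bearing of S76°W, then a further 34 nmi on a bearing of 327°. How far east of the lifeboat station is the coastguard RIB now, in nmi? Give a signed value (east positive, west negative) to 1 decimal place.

-38.9 nmi

Leg 1 (S76°W, 21 nmi): east 21 sin 256° = -20.38, north 21 cos 256° = -5.08
Leg 2 (327°, 34 nmi): east 34 sin 327° = -18.52, north 34 cos 327° = 28.51
Net east component: -38.89 nmi.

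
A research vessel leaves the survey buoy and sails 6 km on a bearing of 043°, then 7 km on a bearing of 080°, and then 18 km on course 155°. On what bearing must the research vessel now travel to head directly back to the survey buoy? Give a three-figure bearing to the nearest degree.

Leg 1 (043°, 6 km): east 6 sin 43° = 4.09, north 6 cos 43° = 4.39
Leg 2 (080°, 7 km): east 7 sin 80° = 6.89, north 7 cos 80° = 1.22
Leg 3 (155°, 18 km): east 18 sin 155° = 7.61, north 18 cos 155° = -16.31
Net displacement: 18.59 east, -10.71 north. Direction back to start is (-18.59, 10.71): bearing = atan2(-18.59, 10.71) mod 360° = 299.94° ≈ 300°.

300°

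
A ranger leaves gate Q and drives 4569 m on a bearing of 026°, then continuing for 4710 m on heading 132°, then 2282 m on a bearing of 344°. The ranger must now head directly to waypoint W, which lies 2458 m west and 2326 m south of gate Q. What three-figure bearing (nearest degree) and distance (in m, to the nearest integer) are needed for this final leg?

233°, 9150 m

Leg 1 (026°, 4569 m): east 4569 sin 26° = 2002.92, north 4569 cos 26° = 4106.59
Leg 2 (132°, 4710 m): east 4710 sin 132° = 3500.21, north 4710 cos 132° = -3151.61
Leg 3 (344°, 2282 m): east 2282 sin 344° = -629.00, north 2282 cos 344° = 2193.60
Current position: (4874.13, 3148.58). Target: (-2458, -2326). Remaining: Δeast = -7332.13, Δnorth = -5474.58.
Bearing = atan2(-7332.13, -5474.58) mod 360° = 233.25°; distance = √((-7332.13)² + (-5474.58)²) = 9150.472 m.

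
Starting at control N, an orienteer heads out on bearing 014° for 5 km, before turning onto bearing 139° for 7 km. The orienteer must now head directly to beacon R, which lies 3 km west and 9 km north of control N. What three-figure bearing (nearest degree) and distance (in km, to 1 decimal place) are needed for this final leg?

317°, 12.9 km

Leg 1 (014°, 5 km): east 5 sin 14° = 1.21, north 5 cos 14° = 4.85
Leg 2 (139°, 7 km): east 7 sin 139° = 4.59, north 7 cos 139° = -5.28
Current position: (5.80, -0.43). Target: (-3, 9). Remaining: Δeast = -8.80, Δnorth = 9.43.
Bearing = atan2(-8.80, 9.43) mod 360° = 316.98°; distance = √((-8.80)² + (9.43)²) = 12.901 km.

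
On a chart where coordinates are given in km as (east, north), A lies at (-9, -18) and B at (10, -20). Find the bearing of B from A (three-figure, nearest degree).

Δeast = 10 − -9 = 19.00; Δnorth = -20 − -18 = -2.00.
Bearing = atan2(Δeast, Δnorth) mod 360° = 96.01° ≈ 096°.

096°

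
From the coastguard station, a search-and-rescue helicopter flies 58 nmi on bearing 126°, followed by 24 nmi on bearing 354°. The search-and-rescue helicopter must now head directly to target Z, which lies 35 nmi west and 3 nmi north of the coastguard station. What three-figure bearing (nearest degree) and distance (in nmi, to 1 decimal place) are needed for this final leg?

Leg 1 (126°, 58 nmi): east 58 sin 126° = 46.92, north 58 cos 126° = -34.09
Leg 2 (354°, 24 nmi): east 24 sin 354° = -2.51, north 24 cos 354° = 23.87
Current position: (44.41, -10.22). Target: (-35, 3). Remaining: Δeast = -79.41, Δnorth = 13.22.
Bearing = atan2(-79.41, 13.22) mod 360° = 279.45°; distance = √((-79.41)² + (13.22)²) = 80.508 nmi.

279°, 80.5 nmi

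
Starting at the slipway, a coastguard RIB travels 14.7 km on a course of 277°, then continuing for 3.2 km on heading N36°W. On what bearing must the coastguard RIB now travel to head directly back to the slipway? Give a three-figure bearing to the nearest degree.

Leg 1 (277°, 14.7 km): east 14.7 sin 277° = -14.59, north 14.7 cos 277° = 1.79
Leg 2 (N36°W, 3.2 km): east 3.2 sin 324° = -1.88, north 3.2 cos 324° = 2.59
Net displacement: -16.47 east, 4.38 north. Direction back to start is (16.47, -4.38): bearing = atan2(16.47, -4.38) mod 360° = 104.89° ≈ 105°.

105°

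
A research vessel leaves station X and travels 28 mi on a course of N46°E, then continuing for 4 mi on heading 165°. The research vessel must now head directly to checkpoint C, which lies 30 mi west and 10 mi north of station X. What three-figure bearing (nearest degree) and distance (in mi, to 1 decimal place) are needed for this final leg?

264°, 51.5 mi

Leg 1 (N46°E, 28 mi): east 28 sin 46° = 20.14, north 28 cos 46° = 19.45
Leg 2 (165°, 4 mi): east 4 sin 165° = 1.04, north 4 cos 165° = -3.86
Current position: (21.18, 15.59). Target: (-30, 10). Remaining: Δeast = -51.18, Δnorth = -5.59.
Bearing = atan2(-51.18, -5.59) mod 360° = 263.77°; distance = √((-51.18)² + (-5.59)²) = 51.481 mi.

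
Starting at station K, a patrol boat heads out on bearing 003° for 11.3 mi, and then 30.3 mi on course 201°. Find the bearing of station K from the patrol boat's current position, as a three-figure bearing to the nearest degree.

Leg 1 (003°, 11.3 mi): east 11.3 sin 3° = 0.59, north 11.3 cos 3° = 11.28
Leg 2 (201°, 30.3 mi): east 30.3 sin 201° = -10.86, north 30.3 cos 201° = -28.29
Net displacement: -10.27 east, -17.00 north. Direction back to start is (10.27, 17.00): bearing = atan2(10.27, 17.00) mod 360° = 31.13° ≈ 031°.

031°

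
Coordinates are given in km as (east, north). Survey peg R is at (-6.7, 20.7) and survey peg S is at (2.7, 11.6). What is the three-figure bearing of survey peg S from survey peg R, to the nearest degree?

Δeast = 2.7 − -6.7 = 9.40; Δnorth = 11.6 − 20.7 = -9.10.
Bearing = atan2(Δeast, Δnorth) mod 360° = 134.07° ≈ 134°.

134°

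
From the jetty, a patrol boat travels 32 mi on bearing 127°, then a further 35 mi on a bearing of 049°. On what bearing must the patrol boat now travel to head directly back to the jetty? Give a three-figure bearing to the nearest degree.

266°

Leg 1 (127°, 32 mi): east 32 sin 127° = 25.56, north 32 cos 127° = -19.26
Leg 2 (049°, 35 mi): east 35 sin 49° = 26.41, north 35 cos 49° = 22.96
Net displacement: 51.97 east, 3.70 north. Direction back to start is (-51.97, -3.70): bearing = atan2(-51.97, -3.70) mod 360° = 265.92° ≈ 266°.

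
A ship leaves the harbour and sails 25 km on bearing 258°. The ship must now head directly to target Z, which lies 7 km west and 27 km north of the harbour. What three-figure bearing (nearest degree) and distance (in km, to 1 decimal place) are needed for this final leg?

028°, 36.6 km

Leg 1 (258°, 25 km): east 25 sin 258° = -24.45, north 25 cos 258° = -5.20
Current position: (-24.45, -5.20). Target: (-7, 27). Remaining: Δeast = 17.45, Δnorth = 32.20.
Bearing = atan2(17.45, 32.20) mod 360° = 28.46°; distance = √((17.45)² + (32.20)²) = 36.624 km.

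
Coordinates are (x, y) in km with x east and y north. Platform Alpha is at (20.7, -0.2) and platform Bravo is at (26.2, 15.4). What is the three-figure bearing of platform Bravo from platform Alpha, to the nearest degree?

Δeast = 26.2 − 20.7 = 5.50; Δnorth = 15.4 − -0.2 = 15.60.
Bearing = atan2(Δeast, Δnorth) mod 360° = 19.42° ≈ 019°.

019°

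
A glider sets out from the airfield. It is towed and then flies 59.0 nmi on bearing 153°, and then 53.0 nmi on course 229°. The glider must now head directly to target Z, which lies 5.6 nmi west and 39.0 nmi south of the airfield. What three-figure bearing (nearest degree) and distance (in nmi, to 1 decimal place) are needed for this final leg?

Leg 1 (153°, 59.0 nmi): east 59.0 sin 153° = 26.79, north 59.0 cos 153° = -52.57
Leg 2 (229°, 53.0 nmi): east 53.0 sin 229° = -40.00, north 53.0 cos 229° = -34.77
Current position: (-13.21, -87.34). Target: (-5.6, -39.0). Remaining: Δeast = 7.61, Δnorth = 48.34.
Bearing = atan2(7.61, 48.34) mod 360° = 8.95°; distance = √((7.61)² + (48.34)²) = 48.936 nmi.

009°, 48.9 nmi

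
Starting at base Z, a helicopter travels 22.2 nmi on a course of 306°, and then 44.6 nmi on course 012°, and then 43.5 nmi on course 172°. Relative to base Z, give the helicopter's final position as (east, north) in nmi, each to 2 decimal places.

(-2.63, 13.60)

Leg 1 (306°, 22.2 nmi): east 22.2 sin 306° = -17.96, north 22.2 cos 306° = 13.05
Leg 2 (012°, 44.6 nmi): east 44.6 sin 12° = 9.27, north 44.6 cos 12° = 43.63
Leg 3 (172°, 43.5 nmi): east 43.5 sin 172° = 6.05, north 43.5 cos 172° = -43.08
Summing: -2.63 nmi east, 13.60 nmi north → (-2.63, 13.60).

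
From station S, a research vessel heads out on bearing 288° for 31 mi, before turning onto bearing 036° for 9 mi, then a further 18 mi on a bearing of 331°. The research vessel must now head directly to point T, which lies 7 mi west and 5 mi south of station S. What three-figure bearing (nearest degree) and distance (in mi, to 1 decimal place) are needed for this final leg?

Leg 1 (288°, 31 mi): east 31 sin 288° = -29.48, north 31 cos 288° = 9.58
Leg 2 (036°, 9 mi): east 9 sin 36° = 5.29, north 9 cos 36° = 7.28
Leg 3 (331°, 18 mi): east 18 sin 331° = -8.73, north 18 cos 331° = 15.74
Current position: (-32.92, 32.60). Target: (-7, -5). Remaining: Δeast = 25.92, Δnorth = -37.60.
Bearing = atan2(25.92, -37.60) mod 360° = 145.42°; distance = √((25.92)² + (-37.60)²) = 45.671 mi.

145°, 45.7 mi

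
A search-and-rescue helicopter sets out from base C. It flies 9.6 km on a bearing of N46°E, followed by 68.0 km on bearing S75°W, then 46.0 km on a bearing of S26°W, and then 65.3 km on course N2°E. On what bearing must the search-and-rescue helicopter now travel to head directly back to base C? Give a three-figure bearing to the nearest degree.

Leg 1 (N46°E, 9.6 km): east 9.6 sin 46° = 6.91, north 9.6 cos 46° = 6.67
Leg 2 (S75°W, 68.0 km): east 68.0 sin 255° = -65.68, north 68.0 cos 255° = -17.60
Leg 3 (S26°W, 46.0 km): east 46.0 sin 206° = -20.17, north 46.0 cos 206° = -41.34
Leg 4 (N2°E, 65.3 km): east 65.3 sin 2° = 2.28, north 65.3 cos 2° = 65.26
Net displacement: -76.66 east, 12.98 north. Direction back to start is (76.66, -12.98): bearing = atan2(76.66, -12.98) mod 360° = 99.61° ≈ 100°.

100°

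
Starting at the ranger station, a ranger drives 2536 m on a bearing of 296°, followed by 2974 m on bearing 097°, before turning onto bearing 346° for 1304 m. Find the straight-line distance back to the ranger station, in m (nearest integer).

2046 m

Leg 1 (296°, 2536 m): east 2536 sin 296° = -2279.34, north 2536 cos 296° = 1111.71
Leg 2 (097°, 2974 m): east 2974 sin 97° = 2951.83, north 2974 cos 97° = -362.44
Leg 3 (346°, 1304 m): east 1304 sin 346° = -315.47, north 1304 cos 346° = 1265.27
Net: 357.02 east, 2014.54 north. Distance = √((357.02)² + (2014.54)²) = 2045.928 m.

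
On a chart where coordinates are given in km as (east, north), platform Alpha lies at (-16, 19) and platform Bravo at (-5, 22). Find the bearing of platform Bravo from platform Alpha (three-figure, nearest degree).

075°

Δeast = -5 − -16 = 11.00; Δnorth = 22 − 19 = 3.00.
Bearing = atan2(Δeast, Δnorth) mod 360° = 74.74° ≈ 075°.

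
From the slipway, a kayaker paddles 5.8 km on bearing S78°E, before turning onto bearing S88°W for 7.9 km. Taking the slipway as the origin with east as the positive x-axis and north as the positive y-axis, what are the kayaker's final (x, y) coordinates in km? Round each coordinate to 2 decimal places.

Leg 1 (S78°E, 5.8 km): east 5.8 sin 102° = 5.67, north 5.8 cos 102° = -1.21
Leg 2 (S88°W, 7.9 km): east 7.9 sin 268° = -7.90, north 7.9 cos 268° = -0.28
Summing: -2.22 km east, -1.48 km north → (-2.22, -1.48).

(-2.22, -1.48)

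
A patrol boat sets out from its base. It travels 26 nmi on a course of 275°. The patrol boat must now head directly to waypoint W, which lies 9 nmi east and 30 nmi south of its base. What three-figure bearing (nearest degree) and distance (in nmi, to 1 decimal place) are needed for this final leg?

133°, 47.5 nmi

Leg 1 (275°, 26 nmi): east 26 sin 275° = -25.90, north 26 cos 275° = 2.27
Current position: (-25.90, 2.27). Target: (9, -30). Remaining: Δeast = 34.90, Δnorth = -32.27.
Bearing = atan2(34.90, -32.27) mod 360° = 132.75°; distance = √((34.90)² + (-32.27)²) = 47.531 nmi.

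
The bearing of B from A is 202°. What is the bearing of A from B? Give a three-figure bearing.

022°

Back-bearing = 202° − 180° = 022°.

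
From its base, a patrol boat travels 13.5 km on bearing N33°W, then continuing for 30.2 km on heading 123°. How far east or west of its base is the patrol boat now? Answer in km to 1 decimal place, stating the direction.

18.0 km east

Leg 1 (N33°W, 13.5 km): east 13.5 sin 327° = -7.35, north 13.5 cos 327° = 11.32
Leg 2 (123°, 30.2 km): east 30.2 sin 123° = 25.33, north 30.2 cos 123° = -16.45
Net east component: 17.98 km.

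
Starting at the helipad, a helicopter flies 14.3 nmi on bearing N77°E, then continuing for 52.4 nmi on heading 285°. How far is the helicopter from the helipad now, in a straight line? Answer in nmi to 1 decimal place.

40.3 nmi

Leg 1 (N77°E, 14.3 nmi): east 14.3 sin 77° = 13.93, north 14.3 cos 77° = 3.22
Leg 2 (285°, 52.4 nmi): east 52.4 sin 285° = -50.61, north 52.4 cos 285° = 13.56
Net: -36.68 east, 16.78 north. Distance = √((-36.68)² + (16.78)²) = 40.336 nmi.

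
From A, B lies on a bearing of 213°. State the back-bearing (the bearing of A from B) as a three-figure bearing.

Back-bearing = 213° − 180° = 033°.

033°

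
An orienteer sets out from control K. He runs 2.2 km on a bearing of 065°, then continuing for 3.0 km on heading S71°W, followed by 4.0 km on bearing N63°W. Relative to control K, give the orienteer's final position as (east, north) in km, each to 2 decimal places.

(-4.41, 1.77)

Leg 1 (065°, 2.2 km): east 2.2 sin 65° = 1.99, north 2.2 cos 65° = 0.93
Leg 2 (S71°W, 3.0 km): east 3.0 sin 251° = -2.84, north 3.0 cos 251° = -0.98
Leg 3 (N63°W, 4.0 km): east 4.0 sin 297° = -3.56, north 4.0 cos 297° = 1.82
Summing: -4.41 km east, 1.77 km north → (-4.41, 1.77).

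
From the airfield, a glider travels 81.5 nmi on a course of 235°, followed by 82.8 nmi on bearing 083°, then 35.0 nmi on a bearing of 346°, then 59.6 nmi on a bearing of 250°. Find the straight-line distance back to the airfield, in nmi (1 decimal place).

54.2 nmi

Leg 1 (235°, 81.5 nmi): east 81.5 sin 235° = -66.76, north 81.5 cos 235° = -46.75
Leg 2 (083°, 82.8 nmi): east 82.8 sin 83° = 82.18, north 82.8 cos 83° = 10.09
Leg 3 (346°, 35.0 nmi): east 35.0 sin 346° = -8.47, north 35.0 cos 346° = 33.96
Leg 4 (250°, 59.6 nmi): east 59.6 sin 250° = -56.01, north 59.6 cos 250° = -20.38
Net: -49.05 east, -23.08 north. Distance = √((-49.05)² + (-23.08)²) = 54.210 nmi.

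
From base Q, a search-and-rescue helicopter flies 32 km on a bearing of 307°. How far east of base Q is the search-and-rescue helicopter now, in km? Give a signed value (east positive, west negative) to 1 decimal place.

-25.6 km

Leg 1 (307°, 32 km): east 32 sin 307° = -25.56, north 32 cos 307° = 19.26
Net east component: -25.56 km.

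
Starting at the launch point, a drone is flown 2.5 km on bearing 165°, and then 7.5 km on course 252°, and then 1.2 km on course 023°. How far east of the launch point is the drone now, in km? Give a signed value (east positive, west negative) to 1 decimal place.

Leg 1 (165°, 2.5 km): east 2.5 sin 165° = 0.65, north 2.5 cos 165° = -2.41
Leg 2 (252°, 7.5 km): east 7.5 sin 252° = -7.13, north 7.5 cos 252° = -2.32
Leg 3 (023°, 1.2 km): east 1.2 sin 23° = 0.47, north 1.2 cos 23° = 1.10
Net east component: -6.02 km.

-6.0 km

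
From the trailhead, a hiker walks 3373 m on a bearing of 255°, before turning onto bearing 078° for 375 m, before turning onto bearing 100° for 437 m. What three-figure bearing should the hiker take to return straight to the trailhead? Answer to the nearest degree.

071°

Leg 1 (255°, 3373 m): east 3373 sin 255° = -3258.07, north 3373 cos 255° = -873.00
Leg 2 (078°, 375 m): east 375 sin 78° = 366.81, north 375 cos 78° = 77.97
Leg 3 (100°, 437 m): east 437 sin 100° = 430.36, north 437 cos 100° = -75.88
Net displacement: -2460.90 east, -870.91 north. Direction back to start is (2460.90, 870.91): bearing = atan2(2460.90, 870.91) mod 360° = 70.51° ≈ 071°.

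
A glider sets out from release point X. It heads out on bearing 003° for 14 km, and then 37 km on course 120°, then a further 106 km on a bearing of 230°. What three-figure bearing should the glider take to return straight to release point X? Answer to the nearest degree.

034°

Leg 1 (003°, 14 km): east 14 sin 3° = 0.73, north 14 cos 3° = 13.98
Leg 2 (120°, 37 km): east 37 sin 120° = 32.04, north 37 cos 120° = -18.50
Leg 3 (230°, 106 km): east 106 sin 230° = -81.20, north 106 cos 230° = -68.14
Net displacement: -48.43 east, -72.65 north. Direction back to start is (48.43, 72.65): bearing = atan2(48.43, 72.65) mod 360° = 33.68° ≈ 034°.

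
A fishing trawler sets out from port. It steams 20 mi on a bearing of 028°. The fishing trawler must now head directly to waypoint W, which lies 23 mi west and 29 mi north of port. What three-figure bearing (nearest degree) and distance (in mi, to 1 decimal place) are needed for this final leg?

289°, 34.3 mi

Leg 1 (028°, 20 mi): east 20 sin 28° = 9.39, north 20 cos 28° = 17.66
Current position: (9.39, 17.66). Target: (-23, 29). Remaining: Δeast = -32.39, Δnorth = 11.34.
Bearing = atan2(-32.39, 11.34) mod 360° = 289.30°; distance = √((-32.39)² + (11.34)²) = 34.318 mi.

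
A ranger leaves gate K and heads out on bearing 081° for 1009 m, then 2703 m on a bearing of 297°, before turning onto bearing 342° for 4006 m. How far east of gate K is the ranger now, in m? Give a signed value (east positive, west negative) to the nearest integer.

-2650 m

Leg 1 (081°, 1009 m): east 1009 sin 81° = 996.58, north 1009 cos 81° = 157.84
Leg 2 (297°, 2703 m): east 2703 sin 297° = -2408.39, north 2703 cos 297° = 1227.14
Leg 3 (342°, 4006 m): east 4006 sin 342° = -1237.92, north 4006 cos 342° = 3809.93
Net east component: -2649.74 m.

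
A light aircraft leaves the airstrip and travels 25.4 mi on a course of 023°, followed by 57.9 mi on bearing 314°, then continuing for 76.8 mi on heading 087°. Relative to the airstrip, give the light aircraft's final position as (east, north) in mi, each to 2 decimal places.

(44.97, 67.62)

Leg 1 (023°, 25.4 mi): east 25.4 sin 23° = 9.92, north 25.4 cos 23° = 23.38
Leg 2 (314°, 57.9 mi): east 57.9 sin 314° = -41.65, north 57.9 cos 314° = 40.22
Leg 3 (087°, 76.8 mi): east 76.8 sin 87° = 76.69, north 76.8 cos 87° = 4.02
Summing: 44.97 mi east, 67.62 mi north → (44.97, 67.62).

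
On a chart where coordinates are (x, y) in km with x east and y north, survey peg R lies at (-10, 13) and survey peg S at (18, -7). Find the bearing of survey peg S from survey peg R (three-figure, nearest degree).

Δeast = 18 − -10 = 28.00; Δnorth = -7 − 13 = -20.00.
Bearing = atan2(Δeast, Δnorth) mod 360° = 125.54° ≈ 126°.

126°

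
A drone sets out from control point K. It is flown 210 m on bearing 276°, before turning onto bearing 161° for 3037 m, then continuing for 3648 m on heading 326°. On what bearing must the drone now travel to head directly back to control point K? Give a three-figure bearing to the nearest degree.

Leg 1 (276°, 210 m): east 210 sin 276° = -208.85, north 210 cos 276° = 21.95
Leg 2 (161°, 3037 m): east 3037 sin 161° = 988.75, north 3037 cos 161° = -2871.54
Leg 3 (326°, 3648 m): east 3648 sin 326° = -2039.94, north 3648 cos 326° = 3024.33
Net displacement: -1260.03 east, 174.74 north. Direction back to start is (1260.03, -174.74): bearing = atan2(1260.03, -174.74) mod 360° = 97.90° ≈ 098°.

098°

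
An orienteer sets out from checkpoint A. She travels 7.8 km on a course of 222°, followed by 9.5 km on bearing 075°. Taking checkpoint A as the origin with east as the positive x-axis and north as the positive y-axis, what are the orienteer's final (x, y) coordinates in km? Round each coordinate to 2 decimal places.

Leg 1 (222°, 7.8 km): east 7.8 sin 222° = -5.22, north 7.8 cos 222° = -5.80
Leg 2 (075°, 9.5 km): east 9.5 sin 75° = 9.18, north 9.5 cos 75° = 2.46
Summing: 3.96 km east, -3.34 km north → (3.96, -3.34).

(3.96, -3.34)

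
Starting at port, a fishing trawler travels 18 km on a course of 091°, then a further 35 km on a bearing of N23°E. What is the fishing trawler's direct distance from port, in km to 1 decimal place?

45.0 km

Leg 1 (091°, 18 km): east 18 sin 91° = 18.00, north 18 cos 91° = -0.31
Leg 2 (N23°E, 35 km): east 35 sin 23° = 13.68, north 35 cos 23° = 32.22
Net: 31.67 east, 31.90 north. Distance = √((31.67)² + (31.90)²) = 44.956 km.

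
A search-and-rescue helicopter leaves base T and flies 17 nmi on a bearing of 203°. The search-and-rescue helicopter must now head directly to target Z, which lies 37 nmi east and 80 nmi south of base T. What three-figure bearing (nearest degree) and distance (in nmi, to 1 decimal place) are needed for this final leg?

146°, 77.8 nmi

Leg 1 (203°, 17 nmi): east 17 sin 203° = -6.64, north 17 cos 203° = -15.65
Current position: (-6.64, -15.65). Target: (37, -80). Remaining: Δeast = 43.64, Δnorth = -64.35.
Bearing = atan2(43.64, -64.35) mod 360° = 145.86°; distance = √((43.64)² + (-64.35)²) = 77.755 nmi.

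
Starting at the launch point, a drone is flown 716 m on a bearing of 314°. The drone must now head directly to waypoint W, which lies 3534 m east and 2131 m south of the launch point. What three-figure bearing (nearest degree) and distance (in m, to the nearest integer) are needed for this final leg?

123°, 4827 m

Leg 1 (314°, 716 m): east 716 sin 314° = -515.05, north 716 cos 314° = 497.38
Current position: (-515.05, 497.38). Target: (3534, -2131). Remaining: Δeast = 4049.05, Δnorth = -2628.38.
Bearing = atan2(4049.05, -2628.38) mod 360° = 122.99°; distance = √((4049.05)² + (-2628.38)²) = 4827.333 m.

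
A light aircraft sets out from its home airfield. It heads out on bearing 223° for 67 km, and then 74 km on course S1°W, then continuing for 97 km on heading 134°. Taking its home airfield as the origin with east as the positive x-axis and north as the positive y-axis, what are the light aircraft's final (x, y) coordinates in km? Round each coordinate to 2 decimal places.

Leg 1 (223°, 67 km): east 67 sin 223° = -45.69, north 67 cos 223° = -49.00
Leg 2 (S1°W, 74 km): east 74 sin 181° = -1.29, north 74 cos 181° = -73.99
Leg 3 (134°, 97 km): east 97 sin 134° = 69.78, north 97 cos 134° = -67.38
Summing: 22.79 km east, -190.37 km north → (22.79, -190.37).

(22.79, -190.37)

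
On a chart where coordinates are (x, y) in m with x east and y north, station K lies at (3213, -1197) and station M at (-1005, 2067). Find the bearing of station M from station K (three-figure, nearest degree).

308°

Δeast = -1005 − 3213 = -4218.00; Δnorth = 2067 − -1197 = 3264.00.
Bearing = atan2(Δeast, Δnorth) mod 360° = 307.73° ≈ 308°.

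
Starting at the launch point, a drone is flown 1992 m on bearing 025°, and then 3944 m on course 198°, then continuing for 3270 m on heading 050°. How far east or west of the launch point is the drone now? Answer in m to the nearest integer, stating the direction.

2128 m east

Leg 1 (025°, 1992 m): east 1992 sin 25° = 841.86, north 1992 cos 25° = 1805.37
Leg 2 (198°, 3944 m): east 3944 sin 198° = -1218.76, north 3944 cos 198° = -3750.97
Leg 3 (050°, 3270 m): east 3270 sin 50° = 2504.97, north 3270 cos 50° = 2101.92
Net east component: 2128.06 m.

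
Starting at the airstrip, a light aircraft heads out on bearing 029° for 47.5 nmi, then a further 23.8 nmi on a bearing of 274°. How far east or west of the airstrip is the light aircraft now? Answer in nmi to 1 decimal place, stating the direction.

Leg 1 (029°, 47.5 nmi): east 47.5 sin 29° = 23.03, north 47.5 cos 29° = 41.54
Leg 2 (274°, 23.8 nmi): east 23.8 sin 274° = -23.74, north 23.8 cos 274° = 1.66
Net east component: -0.71 nmi.

0.7 nmi west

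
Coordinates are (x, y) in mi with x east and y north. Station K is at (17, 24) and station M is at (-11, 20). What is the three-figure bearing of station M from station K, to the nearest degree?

262°

Δeast = -11 − 17 = -28.00; Δnorth = 20 − 24 = -4.00.
Bearing = atan2(Δeast, Δnorth) mod 360° = 261.87° ≈ 262°.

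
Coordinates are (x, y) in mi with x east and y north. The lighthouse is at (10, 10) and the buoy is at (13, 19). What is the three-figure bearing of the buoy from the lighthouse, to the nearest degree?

Δeast = 13 − 10 = 3.00; Δnorth = 19 − 10 = 9.00.
Bearing = atan2(Δeast, Δnorth) mod 360° = 18.43° ≈ 018°.

018°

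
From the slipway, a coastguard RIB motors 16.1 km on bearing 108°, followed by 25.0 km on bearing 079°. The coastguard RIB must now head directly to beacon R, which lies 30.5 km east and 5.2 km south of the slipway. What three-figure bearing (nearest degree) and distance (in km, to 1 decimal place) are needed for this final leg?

Leg 1 (108°, 16.1 km): east 16.1 sin 108° = 15.31, north 16.1 cos 108° = -4.98
Leg 2 (079°, 25.0 km): east 25.0 sin 79° = 24.54, north 25.0 cos 79° = 4.77
Current position: (39.85, -0.20). Target: (30.5, -5.2). Remaining: Δeast = -9.35, Δnorth = -5.00.
Bearing = atan2(-9.35, -5.00) mod 360° = 241.89°; distance = √((-9.35)² + (-5.00)²) = 10.603 km.

242°, 10.6 km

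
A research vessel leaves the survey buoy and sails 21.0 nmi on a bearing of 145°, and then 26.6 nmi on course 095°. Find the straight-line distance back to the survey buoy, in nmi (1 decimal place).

43.2 nmi

Leg 1 (145°, 21.0 nmi): east 21.0 sin 145° = 12.05, north 21.0 cos 145° = -17.20
Leg 2 (095°, 26.6 nmi): east 26.6 sin 95° = 26.50, north 26.6 cos 95° = -2.32
Net: 38.54 east, -19.52 north. Distance = √((38.54)² + (-19.52)²) = 43.205 nmi.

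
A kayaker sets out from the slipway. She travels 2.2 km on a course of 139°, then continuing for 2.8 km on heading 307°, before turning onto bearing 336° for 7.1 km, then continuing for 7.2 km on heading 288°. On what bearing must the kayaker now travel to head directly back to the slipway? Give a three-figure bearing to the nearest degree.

130°

Leg 1 (139°, 2.2 km): east 2.2 sin 139° = 1.44, north 2.2 cos 139° = -1.66
Leg 2 (307°, 2.8 km): east 2.8 sin 307° = -2.24, north 2.8 cos 307° = 1.69
Leg 3 (336°, 7.1 km): east 7.1 sin 336° = -2.89, north 7.1 cos 336° = 6.49
Leg 4 (288°, 7.2 km): east 7.2 sin 288° = -6.85, north 7.2 cos 288° = 2.22
Net displacement: -10.53 east, 8.74 north. Direction back to start is (10.53, -8.74): bearing = atan2(10.53, -8.74) mod 360° = 129.68° ≈ 130°.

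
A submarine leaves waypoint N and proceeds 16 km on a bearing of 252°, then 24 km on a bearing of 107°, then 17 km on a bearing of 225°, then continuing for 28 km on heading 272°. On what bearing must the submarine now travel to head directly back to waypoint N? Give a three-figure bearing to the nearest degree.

055°

Leg 1 (252°, 16 km): east 16 sin 252° = -15.22, north 16 cos 252° = -4.94
Leg 2 (107°, 24 km): east 24 sin 107° = 22.95, north 24 cos 107° = -7.02
Leg 3 (225°, 17 km): east 17 sin 225° = -12.02, north 17 cos 225° = -12.02
Leg 4 (272°, 28 km): east 28 sin 272° = -27.98, north 28 cos 272° = 0.98
Net displacement: -32.27 east, -23.00 north. Direction back to start is (32.27, 23.00): bearing = atan2(32.27, 23.00) mod 360° = 54.51° ≈ 055°.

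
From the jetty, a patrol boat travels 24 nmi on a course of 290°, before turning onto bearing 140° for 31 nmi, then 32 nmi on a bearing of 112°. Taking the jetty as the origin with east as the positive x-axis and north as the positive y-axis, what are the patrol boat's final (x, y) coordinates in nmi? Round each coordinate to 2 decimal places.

(27.04, -27.53)

Leg 1 (290°, 24 nmi): east 24 sin 290° = -22.55, north 24 cos 290° = 8.21
Leg 2 (140°, 31 nmi): east 31 sin 140° = 19.93, north 31 cos 140° = -23.75
Leg 3 (112°, 32 nmi): east 32 sin 112° = 29.67, north 32 cos 112° = -11.99
Summing: 27.04 nmi east, -27.53 nmi north → (27.04, -27.53).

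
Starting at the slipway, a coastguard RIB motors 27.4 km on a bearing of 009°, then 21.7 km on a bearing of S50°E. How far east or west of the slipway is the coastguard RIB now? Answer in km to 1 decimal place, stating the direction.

Leg 1 (009°, 27.4 km): east 27.4 sin 9° = 4.29, north 27.4 cos 9° = 27.06
Leg 2 (S50°E, 21.7 km): east 21.7 sin 130° = 16.62, north 21.7 cos 130° = -13.95
Net east component: 20.91 km.

20.9 km east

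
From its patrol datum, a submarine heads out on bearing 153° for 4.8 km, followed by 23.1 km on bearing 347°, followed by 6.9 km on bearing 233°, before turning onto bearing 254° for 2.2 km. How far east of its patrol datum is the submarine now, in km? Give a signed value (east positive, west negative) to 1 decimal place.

Leg 1 (153°, 4.8 km): east 4.8 sin 153° = 2.18, north 4.8 cos 153° = -4.28
Leg 2 (347°, 23.1 km): east 23.1 sin 347° = -5.20, north 23.1 cos 347° = 22.51
Leg 3 (233°, 6.9 km): east 6.9 sin 233° = -5.51, north 6.9 cos 233° = -4.15
Leg 4 (254°, 2.2 km): east 2.2 sin 254° = -2.11, north 2.2 cos 254° = -0.61
Net east component: -10.64 km.

-10.6 km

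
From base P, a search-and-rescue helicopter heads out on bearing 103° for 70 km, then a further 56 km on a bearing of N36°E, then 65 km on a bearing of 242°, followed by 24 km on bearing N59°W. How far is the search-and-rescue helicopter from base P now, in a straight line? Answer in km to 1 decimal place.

25.8 km

Leg 1 (103°, 70 km): east 70 sin 103° = 68.21, north 70 cos 103° = -15.75
Leg 2 (N36°E, 56 km): east 56 sin 36° = 32.92, north 56 cos 36° = 45.30
Leg 3 (242°, 65 km): east 65 sin 242° = -57.39, north 65 cos 242° = -30.52
Leg 4 (N59°W, 24 km): east 24 sin 301° = -20.57, north 24 cos 301° = 12.36
Net: 23.16 east, 11.40 north. Distance = √((23.16)² + (11.40)²) = 25.814 km.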